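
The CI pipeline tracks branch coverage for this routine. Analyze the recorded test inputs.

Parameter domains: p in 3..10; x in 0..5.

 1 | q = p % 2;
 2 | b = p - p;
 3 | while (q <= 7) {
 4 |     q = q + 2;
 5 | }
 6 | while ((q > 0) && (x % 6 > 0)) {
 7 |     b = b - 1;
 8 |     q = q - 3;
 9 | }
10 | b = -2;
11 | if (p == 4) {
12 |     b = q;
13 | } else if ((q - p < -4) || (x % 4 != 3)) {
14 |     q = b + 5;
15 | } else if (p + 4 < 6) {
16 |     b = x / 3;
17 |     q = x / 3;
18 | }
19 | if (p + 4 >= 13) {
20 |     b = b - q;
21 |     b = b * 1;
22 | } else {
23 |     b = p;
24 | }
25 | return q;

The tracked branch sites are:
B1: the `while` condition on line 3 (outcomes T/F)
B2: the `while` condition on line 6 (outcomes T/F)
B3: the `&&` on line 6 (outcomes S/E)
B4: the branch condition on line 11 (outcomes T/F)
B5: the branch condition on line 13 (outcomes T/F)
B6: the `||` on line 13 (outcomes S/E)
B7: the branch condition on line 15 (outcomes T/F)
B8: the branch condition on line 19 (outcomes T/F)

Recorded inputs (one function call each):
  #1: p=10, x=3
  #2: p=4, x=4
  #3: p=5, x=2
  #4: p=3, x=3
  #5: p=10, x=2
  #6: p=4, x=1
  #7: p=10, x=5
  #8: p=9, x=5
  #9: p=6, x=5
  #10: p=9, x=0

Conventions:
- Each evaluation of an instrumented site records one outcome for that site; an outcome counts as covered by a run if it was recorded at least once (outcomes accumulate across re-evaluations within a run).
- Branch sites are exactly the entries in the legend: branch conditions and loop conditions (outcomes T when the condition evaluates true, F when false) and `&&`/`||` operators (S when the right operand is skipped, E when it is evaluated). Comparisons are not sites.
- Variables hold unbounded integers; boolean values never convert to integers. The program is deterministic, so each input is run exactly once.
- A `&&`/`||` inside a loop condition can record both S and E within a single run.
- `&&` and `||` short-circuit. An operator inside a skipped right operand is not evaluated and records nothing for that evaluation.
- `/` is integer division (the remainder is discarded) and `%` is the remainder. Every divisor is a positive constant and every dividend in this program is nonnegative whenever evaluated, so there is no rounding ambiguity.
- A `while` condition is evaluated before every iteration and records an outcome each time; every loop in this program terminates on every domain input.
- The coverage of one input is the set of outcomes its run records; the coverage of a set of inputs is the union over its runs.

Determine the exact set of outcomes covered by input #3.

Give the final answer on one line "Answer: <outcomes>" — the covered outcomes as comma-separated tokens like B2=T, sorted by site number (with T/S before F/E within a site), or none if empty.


Running input #3 (p=5, x=2), event by event:
  B1->T, B1->T, B1->T, B1->T, B1->F, B3->E, B2->T, B3->E, B2->T, B3->E
  B2->T, B3->S, B2->F, B4->F, B6->S, B5->T, B8->F
as a set, this run covers: B1=T, B1=F, B2=T, B2=F, B3=S, B3=E, B4=F, B5=T, B6=S, B8=F
Answer: B1=T, B1=F, B2=T, B2=F, B3=S, B3=E, B4=F, B5=T, B6=S, B8=F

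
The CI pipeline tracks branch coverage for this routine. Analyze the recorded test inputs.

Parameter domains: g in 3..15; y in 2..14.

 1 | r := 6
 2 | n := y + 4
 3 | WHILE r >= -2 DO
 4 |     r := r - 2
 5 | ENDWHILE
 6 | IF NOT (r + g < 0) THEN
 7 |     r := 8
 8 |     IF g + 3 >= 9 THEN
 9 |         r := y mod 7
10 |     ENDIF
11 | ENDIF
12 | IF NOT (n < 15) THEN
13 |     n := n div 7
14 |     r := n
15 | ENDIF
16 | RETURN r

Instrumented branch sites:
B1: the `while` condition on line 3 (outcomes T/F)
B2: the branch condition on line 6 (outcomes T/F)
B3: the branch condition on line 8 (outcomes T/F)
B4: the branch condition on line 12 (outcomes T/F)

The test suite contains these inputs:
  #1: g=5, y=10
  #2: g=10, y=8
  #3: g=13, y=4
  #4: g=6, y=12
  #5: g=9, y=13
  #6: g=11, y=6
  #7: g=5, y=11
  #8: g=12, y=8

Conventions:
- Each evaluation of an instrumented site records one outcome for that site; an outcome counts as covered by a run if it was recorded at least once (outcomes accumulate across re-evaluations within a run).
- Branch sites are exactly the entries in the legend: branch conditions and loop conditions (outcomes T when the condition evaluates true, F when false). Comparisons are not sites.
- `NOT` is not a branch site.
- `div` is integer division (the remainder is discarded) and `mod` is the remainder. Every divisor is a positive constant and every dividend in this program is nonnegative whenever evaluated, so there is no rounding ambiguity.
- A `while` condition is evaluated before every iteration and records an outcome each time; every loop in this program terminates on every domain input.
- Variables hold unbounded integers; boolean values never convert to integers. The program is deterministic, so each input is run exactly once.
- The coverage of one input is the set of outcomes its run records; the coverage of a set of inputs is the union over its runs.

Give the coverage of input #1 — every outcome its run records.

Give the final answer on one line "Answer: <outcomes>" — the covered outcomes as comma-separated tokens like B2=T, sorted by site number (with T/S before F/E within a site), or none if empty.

Simulating input #1 (g=5, y=10) step by step:
  B1->T, B1->T, B1->T, B1->T, B1->T, B1->F, B2->T, B3->F, B4->F
distinct outcomes covered: B1=T, B1=F, B2=T, B3=F, B4=F

Answer: B1=T, B1=F, B2=T, B3=F, B4=F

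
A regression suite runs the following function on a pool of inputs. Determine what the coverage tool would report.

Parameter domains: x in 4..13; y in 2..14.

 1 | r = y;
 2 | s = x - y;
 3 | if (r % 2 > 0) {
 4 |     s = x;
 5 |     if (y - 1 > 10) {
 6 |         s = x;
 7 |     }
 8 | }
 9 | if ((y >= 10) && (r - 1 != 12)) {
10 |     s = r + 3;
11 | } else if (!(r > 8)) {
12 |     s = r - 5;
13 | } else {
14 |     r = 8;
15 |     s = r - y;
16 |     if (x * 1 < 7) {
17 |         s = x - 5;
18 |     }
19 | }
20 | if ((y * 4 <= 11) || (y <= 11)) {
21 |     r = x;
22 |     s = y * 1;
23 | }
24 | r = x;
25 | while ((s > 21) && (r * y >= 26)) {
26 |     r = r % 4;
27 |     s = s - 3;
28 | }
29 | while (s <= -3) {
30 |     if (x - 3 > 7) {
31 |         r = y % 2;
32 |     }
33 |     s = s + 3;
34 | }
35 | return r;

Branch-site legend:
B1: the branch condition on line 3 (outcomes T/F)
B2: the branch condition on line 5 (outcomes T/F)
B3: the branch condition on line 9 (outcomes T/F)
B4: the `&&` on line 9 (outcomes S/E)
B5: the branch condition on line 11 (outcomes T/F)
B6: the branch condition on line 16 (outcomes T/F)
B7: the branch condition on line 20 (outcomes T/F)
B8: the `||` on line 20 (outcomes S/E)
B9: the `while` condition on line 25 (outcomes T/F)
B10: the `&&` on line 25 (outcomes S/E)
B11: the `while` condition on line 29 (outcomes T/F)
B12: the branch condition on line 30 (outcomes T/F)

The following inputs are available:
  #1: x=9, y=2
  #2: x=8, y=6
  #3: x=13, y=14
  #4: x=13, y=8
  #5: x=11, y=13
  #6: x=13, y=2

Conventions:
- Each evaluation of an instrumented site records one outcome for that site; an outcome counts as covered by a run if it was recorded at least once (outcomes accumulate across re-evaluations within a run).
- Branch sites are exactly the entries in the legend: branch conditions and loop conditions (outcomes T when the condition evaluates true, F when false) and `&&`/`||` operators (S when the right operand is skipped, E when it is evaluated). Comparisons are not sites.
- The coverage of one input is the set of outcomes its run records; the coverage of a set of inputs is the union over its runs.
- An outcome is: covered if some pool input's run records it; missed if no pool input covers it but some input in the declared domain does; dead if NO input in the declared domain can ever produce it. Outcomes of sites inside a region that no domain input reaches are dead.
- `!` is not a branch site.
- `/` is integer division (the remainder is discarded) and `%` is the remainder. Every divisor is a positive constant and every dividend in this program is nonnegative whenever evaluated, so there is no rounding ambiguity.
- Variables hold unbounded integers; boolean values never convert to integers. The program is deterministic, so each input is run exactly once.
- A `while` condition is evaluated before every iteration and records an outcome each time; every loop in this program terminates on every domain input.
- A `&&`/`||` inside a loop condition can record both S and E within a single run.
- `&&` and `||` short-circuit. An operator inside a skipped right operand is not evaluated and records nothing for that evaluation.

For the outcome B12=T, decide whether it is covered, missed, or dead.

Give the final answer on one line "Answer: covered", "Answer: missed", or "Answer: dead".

B12=T is recorded by pool input(s) 5 -> covered

Answer: covered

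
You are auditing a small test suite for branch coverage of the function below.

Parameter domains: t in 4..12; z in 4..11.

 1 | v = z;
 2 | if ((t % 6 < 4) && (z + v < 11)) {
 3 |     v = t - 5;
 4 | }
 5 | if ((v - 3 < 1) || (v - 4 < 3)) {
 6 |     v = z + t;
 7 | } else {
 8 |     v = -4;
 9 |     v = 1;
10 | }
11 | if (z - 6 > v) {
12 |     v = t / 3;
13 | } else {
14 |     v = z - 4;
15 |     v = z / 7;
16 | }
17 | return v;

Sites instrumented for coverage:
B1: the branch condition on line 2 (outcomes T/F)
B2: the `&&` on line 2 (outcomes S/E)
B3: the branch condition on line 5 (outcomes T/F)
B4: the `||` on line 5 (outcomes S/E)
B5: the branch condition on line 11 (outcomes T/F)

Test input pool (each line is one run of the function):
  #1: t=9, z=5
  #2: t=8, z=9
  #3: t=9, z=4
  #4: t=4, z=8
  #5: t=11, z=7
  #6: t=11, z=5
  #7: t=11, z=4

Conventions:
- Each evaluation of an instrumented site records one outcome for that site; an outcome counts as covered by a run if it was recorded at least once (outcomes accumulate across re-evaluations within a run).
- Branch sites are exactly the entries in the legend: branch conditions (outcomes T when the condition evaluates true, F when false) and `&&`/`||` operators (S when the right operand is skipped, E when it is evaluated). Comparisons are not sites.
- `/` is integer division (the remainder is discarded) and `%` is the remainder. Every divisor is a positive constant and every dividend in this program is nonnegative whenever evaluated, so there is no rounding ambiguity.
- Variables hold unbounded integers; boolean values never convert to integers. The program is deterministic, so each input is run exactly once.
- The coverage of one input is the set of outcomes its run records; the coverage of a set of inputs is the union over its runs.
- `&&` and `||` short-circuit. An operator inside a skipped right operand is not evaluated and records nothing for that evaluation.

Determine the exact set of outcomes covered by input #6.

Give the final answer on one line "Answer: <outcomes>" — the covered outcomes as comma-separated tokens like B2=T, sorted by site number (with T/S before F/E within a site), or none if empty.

Tracing the run of input #6 (t=11, z=5):
  B2->S, B1->F, B4->E, B3->T, B5->F
as a set, this run covers: B1=F, B2=S, B3=T, B4=E, B5=F

Answer: B1=F, B2=S, B3=T, B4=E, B5=F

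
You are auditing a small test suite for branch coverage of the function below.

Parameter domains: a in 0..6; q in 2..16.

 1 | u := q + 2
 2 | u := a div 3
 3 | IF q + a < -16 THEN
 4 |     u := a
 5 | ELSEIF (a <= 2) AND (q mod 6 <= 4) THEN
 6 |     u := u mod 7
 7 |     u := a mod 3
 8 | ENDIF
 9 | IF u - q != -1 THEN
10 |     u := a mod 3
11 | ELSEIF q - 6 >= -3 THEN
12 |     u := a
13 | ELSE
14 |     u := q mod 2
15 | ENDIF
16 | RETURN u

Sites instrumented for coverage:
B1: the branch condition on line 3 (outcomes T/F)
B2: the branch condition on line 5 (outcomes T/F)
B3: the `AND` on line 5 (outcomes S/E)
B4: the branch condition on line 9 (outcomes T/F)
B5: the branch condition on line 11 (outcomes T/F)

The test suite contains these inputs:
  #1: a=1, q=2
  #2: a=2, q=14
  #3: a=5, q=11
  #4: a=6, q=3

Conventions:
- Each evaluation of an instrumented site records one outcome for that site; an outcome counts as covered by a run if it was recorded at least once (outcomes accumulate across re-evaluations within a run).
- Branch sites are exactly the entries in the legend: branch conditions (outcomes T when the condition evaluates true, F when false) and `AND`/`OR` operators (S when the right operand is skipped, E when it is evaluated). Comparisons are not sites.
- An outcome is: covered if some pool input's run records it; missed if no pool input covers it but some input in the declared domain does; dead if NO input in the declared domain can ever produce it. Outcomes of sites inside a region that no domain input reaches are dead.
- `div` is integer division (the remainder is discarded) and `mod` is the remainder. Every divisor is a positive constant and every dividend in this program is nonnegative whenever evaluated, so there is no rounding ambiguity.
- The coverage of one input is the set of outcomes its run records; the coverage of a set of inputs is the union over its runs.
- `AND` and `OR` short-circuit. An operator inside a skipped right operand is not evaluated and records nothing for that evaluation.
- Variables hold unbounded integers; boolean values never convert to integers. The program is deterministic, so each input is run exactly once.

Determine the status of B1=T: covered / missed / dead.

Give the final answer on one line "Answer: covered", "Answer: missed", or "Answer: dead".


no pool input records B1=T
checking all 105 inputs in the declared domain: B1=T is never recorded -> dead
Answer: dead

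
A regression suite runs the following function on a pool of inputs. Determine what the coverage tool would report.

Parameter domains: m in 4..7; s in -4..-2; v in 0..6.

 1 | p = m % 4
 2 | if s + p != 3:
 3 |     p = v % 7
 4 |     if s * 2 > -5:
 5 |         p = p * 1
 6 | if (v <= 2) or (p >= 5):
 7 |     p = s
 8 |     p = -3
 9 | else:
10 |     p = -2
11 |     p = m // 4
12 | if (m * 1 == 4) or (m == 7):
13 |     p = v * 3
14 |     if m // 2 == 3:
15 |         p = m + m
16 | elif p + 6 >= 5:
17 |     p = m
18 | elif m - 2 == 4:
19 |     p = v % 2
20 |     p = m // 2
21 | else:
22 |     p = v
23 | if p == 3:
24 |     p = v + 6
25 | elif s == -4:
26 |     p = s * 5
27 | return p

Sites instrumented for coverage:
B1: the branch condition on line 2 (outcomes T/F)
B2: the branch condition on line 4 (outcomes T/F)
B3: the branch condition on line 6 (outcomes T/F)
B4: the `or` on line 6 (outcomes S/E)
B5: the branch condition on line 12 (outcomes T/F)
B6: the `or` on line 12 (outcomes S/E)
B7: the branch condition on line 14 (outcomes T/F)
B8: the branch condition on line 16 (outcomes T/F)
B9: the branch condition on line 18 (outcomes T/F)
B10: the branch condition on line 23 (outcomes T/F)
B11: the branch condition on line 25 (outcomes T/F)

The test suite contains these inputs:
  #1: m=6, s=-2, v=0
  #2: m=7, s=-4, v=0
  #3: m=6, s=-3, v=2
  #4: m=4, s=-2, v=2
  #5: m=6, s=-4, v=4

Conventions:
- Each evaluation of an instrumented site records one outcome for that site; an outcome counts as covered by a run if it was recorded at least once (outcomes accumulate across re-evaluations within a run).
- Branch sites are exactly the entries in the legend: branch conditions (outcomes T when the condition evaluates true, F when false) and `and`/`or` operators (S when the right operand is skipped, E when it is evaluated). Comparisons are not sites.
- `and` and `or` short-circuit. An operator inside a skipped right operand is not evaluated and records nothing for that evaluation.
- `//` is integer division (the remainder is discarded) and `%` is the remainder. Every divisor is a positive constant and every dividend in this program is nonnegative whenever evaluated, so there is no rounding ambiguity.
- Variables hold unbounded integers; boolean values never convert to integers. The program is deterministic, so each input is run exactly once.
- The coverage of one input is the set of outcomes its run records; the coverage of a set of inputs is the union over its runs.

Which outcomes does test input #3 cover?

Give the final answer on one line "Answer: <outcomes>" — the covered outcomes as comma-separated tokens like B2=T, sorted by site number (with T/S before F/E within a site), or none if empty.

Event log for input #3 (m=6, s=-3, v=2):
  B1->T, B2->F, B4->S, B3->T, B6->E, B5->F, B8->F, B9->T, B10->T
collecting distinct outcomes: B1=T, B2=F, B3=T, B4=S, B5=F, B6=E, B8=F, B9=T, B10=T

Answer: B1=T, B2=F, B3=T, B4=S, B5=F, B6=E, B8=F, B9=T, B10=T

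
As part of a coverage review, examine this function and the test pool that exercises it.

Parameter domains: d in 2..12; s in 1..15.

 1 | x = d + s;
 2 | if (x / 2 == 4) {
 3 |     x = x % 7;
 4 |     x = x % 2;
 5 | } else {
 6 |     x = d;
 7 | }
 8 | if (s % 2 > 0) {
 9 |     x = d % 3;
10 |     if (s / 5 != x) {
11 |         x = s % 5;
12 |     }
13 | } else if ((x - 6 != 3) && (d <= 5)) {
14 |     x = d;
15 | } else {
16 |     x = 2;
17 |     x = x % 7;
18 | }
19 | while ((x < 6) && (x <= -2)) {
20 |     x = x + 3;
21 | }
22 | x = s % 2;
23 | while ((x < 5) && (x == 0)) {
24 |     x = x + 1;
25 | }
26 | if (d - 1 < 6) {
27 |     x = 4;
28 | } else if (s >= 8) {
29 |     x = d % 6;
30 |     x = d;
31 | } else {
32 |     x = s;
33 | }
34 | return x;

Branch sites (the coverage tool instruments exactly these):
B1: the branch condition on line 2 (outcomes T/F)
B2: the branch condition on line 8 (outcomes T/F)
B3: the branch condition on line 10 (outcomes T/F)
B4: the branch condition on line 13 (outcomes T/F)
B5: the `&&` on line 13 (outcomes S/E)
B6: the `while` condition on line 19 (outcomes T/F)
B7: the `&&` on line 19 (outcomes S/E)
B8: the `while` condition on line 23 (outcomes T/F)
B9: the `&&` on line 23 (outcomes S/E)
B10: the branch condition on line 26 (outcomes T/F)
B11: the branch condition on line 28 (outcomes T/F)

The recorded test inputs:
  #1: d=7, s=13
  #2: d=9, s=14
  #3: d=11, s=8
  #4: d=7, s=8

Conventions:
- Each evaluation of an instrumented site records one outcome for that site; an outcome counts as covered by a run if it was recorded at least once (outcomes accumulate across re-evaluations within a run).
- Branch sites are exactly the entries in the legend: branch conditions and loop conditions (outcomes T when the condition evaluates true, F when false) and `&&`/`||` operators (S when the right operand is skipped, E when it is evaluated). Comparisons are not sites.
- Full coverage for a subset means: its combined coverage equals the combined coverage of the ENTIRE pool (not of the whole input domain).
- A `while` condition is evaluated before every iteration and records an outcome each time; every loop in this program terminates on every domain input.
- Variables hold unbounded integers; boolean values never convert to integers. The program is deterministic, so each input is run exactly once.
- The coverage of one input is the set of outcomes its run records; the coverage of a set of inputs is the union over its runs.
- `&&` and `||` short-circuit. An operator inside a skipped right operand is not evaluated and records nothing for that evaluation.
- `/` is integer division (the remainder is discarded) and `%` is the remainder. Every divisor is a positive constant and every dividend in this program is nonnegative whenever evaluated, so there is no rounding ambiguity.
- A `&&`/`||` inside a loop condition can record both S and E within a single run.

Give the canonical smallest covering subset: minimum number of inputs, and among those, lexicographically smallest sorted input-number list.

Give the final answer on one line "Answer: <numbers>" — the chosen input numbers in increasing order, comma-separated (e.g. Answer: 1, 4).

#1 (d=7, s=13) -> B1->F, B2->T, B3->T, B7->E, B6->F, B9->E, B8->F, B10->F, B11->T; covered: B1=F, B2=T, B3=T, B6=F, B7=E, B8=F, B9=E, B10=F, B11=T
#2 (d=9, s=14) -> B1->F, B2->F, B5->S, B4->F, B7->E, B6->F, B9->E, B8->T, B9->E, B8->F, B10->F, B11->T; covered: B1=F, B2=F, B4=F, B5=S, B6=F, B7=E, B8=T, B8=F, B9=E, B10=F, B11=T
#3 (d=11, s=8) -> B1->F, B2->F, B5->E, B4->F, B7->E, B6->F, B9->E, B8->T, B9->E, B8->F, B10->F, B11->T; covered: B1=F, B2=F, B4=F, B5=E, B6=F, B7=E, B8=T, B8=F, B9=E, B10=F, B11=T
#4 (d=7, s=8) -> B1->F, B2->F, B5->E, B4->F, B7->E, B6->F, B9->E, B8->T, B9->E, B8->F, B10->F, B11->T; covered: B1=F, B2=F, B4=F, B5=E, B6=F, B7=E, B8=T, B8=F, B9=E, B10=F, B11=T
union over all inputs: B1=F, B2=T, B2=F, B3=T, B4=F, B5=S, B5=E, B6=F, B7=E, B8=T, B8=F, B9=E, B10=F, B11=T (14 outcomes)
checked all size-1 subsets: none covers 14 outcomes (max 11/14)
checked all size-2 subsets: none covers 14 outcomes (max 13/14)
inputs {1, 2, 3} (size 3) cover everything; no size-3 subset with a lexicographically smaller index list covers all 14

Answer: 1, 2, 3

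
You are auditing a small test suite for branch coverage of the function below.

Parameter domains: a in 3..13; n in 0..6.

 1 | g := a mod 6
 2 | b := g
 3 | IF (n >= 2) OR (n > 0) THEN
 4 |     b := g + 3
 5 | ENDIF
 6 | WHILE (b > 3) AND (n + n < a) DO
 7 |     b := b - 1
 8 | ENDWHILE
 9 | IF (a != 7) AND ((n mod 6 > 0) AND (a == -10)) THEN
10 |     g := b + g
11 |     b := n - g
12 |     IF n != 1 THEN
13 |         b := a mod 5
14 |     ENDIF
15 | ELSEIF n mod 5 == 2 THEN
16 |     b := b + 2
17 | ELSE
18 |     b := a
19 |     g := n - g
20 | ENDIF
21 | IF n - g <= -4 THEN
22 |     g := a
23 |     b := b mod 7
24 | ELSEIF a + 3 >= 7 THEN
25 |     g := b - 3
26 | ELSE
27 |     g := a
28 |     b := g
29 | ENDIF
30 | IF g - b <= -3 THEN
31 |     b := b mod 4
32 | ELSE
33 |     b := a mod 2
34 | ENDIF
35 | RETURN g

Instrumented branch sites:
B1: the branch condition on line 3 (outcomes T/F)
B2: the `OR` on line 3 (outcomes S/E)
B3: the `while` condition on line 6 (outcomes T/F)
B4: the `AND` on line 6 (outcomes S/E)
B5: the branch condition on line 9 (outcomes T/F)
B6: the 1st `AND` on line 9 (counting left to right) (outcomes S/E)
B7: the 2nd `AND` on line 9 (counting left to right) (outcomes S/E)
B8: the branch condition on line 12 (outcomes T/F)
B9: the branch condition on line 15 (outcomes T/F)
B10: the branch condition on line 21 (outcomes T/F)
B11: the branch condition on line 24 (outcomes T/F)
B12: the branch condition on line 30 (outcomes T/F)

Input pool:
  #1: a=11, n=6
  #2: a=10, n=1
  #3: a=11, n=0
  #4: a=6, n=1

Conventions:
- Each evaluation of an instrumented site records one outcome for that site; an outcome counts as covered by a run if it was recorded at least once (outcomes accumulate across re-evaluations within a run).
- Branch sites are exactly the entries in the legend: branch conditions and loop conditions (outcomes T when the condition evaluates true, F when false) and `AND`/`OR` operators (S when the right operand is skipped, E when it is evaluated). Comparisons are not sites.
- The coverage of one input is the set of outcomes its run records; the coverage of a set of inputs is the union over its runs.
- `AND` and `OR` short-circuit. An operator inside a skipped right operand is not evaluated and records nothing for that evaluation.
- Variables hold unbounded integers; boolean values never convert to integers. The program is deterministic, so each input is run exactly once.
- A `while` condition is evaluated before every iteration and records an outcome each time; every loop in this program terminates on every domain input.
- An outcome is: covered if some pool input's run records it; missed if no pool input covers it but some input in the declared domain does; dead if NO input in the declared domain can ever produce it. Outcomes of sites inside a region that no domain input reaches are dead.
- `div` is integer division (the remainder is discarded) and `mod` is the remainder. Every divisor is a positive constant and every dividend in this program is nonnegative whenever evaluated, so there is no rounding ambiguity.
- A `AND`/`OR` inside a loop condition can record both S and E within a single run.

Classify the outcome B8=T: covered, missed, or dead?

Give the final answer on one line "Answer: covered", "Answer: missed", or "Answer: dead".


no pool input records B8=T
checking all 77 inputs in the declared domain: B8=T is never recorded -> dead
Answer: dead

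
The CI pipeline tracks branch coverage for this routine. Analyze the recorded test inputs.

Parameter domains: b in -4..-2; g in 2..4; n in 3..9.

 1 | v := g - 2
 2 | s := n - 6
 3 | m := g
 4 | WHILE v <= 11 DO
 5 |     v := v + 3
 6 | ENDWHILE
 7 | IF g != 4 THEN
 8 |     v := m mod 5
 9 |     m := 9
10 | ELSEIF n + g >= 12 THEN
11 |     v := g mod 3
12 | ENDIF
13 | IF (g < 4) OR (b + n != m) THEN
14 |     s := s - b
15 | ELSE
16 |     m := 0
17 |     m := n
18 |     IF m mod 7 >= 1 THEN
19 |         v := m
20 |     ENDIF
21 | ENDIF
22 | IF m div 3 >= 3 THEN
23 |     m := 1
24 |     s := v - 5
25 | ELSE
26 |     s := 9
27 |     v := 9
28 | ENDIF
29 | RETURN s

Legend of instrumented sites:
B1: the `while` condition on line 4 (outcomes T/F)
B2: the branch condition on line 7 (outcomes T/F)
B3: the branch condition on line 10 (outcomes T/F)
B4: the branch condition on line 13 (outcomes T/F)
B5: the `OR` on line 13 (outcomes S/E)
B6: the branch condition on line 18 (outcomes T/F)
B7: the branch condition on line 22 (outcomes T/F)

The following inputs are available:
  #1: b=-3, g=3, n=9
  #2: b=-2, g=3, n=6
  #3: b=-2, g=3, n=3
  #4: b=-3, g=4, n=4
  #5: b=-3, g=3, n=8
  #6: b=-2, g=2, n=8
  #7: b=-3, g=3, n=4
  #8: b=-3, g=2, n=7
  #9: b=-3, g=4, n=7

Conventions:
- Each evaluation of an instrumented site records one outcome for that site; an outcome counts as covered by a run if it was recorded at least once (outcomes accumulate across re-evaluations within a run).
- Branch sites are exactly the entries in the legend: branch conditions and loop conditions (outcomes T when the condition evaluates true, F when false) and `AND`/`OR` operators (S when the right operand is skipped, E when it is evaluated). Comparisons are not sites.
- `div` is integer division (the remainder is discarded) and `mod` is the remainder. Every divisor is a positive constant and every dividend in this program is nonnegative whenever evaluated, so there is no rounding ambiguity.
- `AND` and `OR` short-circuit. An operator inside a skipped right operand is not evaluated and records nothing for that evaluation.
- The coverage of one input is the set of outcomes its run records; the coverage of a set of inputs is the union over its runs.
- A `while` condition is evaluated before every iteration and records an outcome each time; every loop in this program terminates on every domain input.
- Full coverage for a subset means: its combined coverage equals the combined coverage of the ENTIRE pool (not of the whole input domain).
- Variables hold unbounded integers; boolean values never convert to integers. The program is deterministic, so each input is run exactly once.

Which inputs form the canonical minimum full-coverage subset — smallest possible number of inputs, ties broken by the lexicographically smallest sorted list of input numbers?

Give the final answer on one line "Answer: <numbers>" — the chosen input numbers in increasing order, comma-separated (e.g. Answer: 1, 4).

input #1, b=-3, g=3, n=9: events B1->T, B1->T, B1->T, B1->T, B1->F, B2->T, B5->S, B4->T, B7->T; outcomes B1=T, B1=F, B2=T, B4=T, B5=S, B7=T
input #2, b=-2, g=3, n=6: events B1->T, B1->T, B1->T, B1->T, B1->F, B2->T, B5->S, B4->T, B7->T; outcomes B1=T, B1=F, B2=T, B4=T, B5=S, B7=T
input #3, b=-2, g=3, n=3: events B1->T, B1->T, B1->T, B1->T, B1->F, B2->T, B5->S, B4->T, B7->T; outcomes B1=T, B1=F, B2=T, B4=T, B5=S, B7=T
input #4, b=-3, g=4, n=4: events B1->T, B1->T, B1->T, B1->T, B1->F, B2->F, B3->F, B5->E, B4->T, B7->F; outcomes B1=T, B1=F, B2=F, B3=F, B4=T, B5=E, B7=F
input #5, b=-3, g=3, n=8: events B1->T, B1->T, B1->T, B1->T, B1->F, B2->T, B5->S, B4->T, B7->T; outcomes B1=T, B1=F, B2=T, B4=T, B5=S, B7=T
input #6, b=-2, g=2, n=8: events B1->T, B1->T, B1->T, B1->T, B1->F, B2->T, B5->S, B4->T, B7->T; outcomes B1=T, B1=F, B2=T, B4=T, B5=S, B7=T
input #7, b=-3, g=3, n=4: events B1->T, B1->T, B1->T, B1->T, B1->F, B2->T, B5->S, B4->T, B7->T; outcomes B1=T, B1=F, B2=T, B4=T, B5=S, B7=T
input #8, b=-3, g=2, n=7: events B1->T, B1->T, B1->T, B1->T, B1->F, B2->T, B5->S, B4->T, B7->T; outcomes B1=T, B1=F, B2=T, B4=T, B5=S, B7=T
input #9, b=-3, g=4, n=7: events B1->T, B1->T, B1->T, B1->T, B1->F, B2->F, B3->F, B5->E, B4->F, B6->F, B7->F; outcomes B1=T, B1=F, B2=F, B3=F, B4=F, B5=E, B6=F, B7=F
together the pool reaches 12 outcomes: B1=T, B1=F, B2=T, B2=F, B3=F, B4=T, B4=F, B5=S, B5=E, B6=F, B7=T, B7=F
no size-1 subset reaches all 12 outcomes (best union: 8/12)
size 2: inputs {1, 9} cover all 12 outcomes, and no lexicographically smaller subset of this size does

Answer: 1, 9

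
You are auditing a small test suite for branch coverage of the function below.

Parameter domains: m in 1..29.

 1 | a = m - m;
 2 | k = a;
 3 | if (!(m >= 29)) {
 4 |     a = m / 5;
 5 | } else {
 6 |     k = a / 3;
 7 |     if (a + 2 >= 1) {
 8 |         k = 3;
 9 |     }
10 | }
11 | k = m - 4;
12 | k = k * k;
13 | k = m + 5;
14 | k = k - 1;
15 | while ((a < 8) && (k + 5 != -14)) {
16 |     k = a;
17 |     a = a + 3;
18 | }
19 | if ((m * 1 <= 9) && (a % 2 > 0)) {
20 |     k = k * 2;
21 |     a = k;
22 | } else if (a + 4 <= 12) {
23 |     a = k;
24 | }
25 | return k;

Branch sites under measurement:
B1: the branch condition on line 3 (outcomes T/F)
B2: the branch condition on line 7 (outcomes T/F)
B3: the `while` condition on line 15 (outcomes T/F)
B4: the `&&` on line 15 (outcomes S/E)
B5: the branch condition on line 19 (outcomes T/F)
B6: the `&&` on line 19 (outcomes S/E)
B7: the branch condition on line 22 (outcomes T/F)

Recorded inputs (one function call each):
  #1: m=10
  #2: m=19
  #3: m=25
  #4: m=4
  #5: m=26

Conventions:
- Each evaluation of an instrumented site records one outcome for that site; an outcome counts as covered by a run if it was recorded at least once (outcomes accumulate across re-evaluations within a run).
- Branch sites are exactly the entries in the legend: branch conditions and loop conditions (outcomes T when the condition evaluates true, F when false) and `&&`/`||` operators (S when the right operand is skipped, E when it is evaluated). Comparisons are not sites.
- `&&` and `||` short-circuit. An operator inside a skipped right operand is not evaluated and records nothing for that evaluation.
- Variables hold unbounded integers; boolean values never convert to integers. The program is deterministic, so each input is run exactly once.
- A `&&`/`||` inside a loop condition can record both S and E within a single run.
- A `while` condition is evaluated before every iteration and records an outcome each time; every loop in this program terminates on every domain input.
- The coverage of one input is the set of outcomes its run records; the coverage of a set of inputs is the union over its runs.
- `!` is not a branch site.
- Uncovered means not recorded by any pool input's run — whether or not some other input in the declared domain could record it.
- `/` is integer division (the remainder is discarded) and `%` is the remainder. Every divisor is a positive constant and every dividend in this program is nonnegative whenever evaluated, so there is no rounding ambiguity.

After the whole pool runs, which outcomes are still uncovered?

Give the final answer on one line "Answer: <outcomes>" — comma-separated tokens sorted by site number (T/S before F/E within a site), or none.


#1 (m=10) -> B1->T, B4->E, B3->T, B4->E, B3->T, B4->S, B3->F, B6->S, B5->F, B7->T; covered: B1=T, B3=T, B3=F, B4=S, B4=E, B5=F, B6=S, B7=T
#2 (m=19) -> B1->T, B4->E, B3->T, B4->E, B3->T, B4->S, B3->F, B6->S, B5->F, B7->F; covered: B1=T, B3=T, B3=F, B4=S, B4=E, B5=F, B6=S, B7=F
#3 (m=25) -> B1->T, B4->E, B3->T, B4->S, B3->F, B6->S, B5->F, B7->T; covered: B1=T, B3=T, B3=F, B4=S, B4=E, B5=F, B6=S, B7=T
#4 (m=4) -> B1->T, B4->E, B3->T, B4->E, B3->T, B4->E, B3->T, B4->S, B3->F, B6->E, B5->T; covered: B1=T, B3=T, B3=F, B4=S, B4=E, B5=T, B6=E
#5 (m=26) -> B1->T, B4->E, B3->T, B4->S, B3->F, B6->S, B5->F, B7->T; covered: B1=T, B3=T, B3=F, B4=S, B4=E, B5=F, B6=S, B7=T
union over the pool: B1=T, B3=T, B3=F, B4=S, B4=E, B5=T, B5=F, B6=S, B6=E, B7=T, B7=F
uncovered (3 of 14): B1=F, B2=T, B2=F
Answer: B1=F, B2=T, B2=F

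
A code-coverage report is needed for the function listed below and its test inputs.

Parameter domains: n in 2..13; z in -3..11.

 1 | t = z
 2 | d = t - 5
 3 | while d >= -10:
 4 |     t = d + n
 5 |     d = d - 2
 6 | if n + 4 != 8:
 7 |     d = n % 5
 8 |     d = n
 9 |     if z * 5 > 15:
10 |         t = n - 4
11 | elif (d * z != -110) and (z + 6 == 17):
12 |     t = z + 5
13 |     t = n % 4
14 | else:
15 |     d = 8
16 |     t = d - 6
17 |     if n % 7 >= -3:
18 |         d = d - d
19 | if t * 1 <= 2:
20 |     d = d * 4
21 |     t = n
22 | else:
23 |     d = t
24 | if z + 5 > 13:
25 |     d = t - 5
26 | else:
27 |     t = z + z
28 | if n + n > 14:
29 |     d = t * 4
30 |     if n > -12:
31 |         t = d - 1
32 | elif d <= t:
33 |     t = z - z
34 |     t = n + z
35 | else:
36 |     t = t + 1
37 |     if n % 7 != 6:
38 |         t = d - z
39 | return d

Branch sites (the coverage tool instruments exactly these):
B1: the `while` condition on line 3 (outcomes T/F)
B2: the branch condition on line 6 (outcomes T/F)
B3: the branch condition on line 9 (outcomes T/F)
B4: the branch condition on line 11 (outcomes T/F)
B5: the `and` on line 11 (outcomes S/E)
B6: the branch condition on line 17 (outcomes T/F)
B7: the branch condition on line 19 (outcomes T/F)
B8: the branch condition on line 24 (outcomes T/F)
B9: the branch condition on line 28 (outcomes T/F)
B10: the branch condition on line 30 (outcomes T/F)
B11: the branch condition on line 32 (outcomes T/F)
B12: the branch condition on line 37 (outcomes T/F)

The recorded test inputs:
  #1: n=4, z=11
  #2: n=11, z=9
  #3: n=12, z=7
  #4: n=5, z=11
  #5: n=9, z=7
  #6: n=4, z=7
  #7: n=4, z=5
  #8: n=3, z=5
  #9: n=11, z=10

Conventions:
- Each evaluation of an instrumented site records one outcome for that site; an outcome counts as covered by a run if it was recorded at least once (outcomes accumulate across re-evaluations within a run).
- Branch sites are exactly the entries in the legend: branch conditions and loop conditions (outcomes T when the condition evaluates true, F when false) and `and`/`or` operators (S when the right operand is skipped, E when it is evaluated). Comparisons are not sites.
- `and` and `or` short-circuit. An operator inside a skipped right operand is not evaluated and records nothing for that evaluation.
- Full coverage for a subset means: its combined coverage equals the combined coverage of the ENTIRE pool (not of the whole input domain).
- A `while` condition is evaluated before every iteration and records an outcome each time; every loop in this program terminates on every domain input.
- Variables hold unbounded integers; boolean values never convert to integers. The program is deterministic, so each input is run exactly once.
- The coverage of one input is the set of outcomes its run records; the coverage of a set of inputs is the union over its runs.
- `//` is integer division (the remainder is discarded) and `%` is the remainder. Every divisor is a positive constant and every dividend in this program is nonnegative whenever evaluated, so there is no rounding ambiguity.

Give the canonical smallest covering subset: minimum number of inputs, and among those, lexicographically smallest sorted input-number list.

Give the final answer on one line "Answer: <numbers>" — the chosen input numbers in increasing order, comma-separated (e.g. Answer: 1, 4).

run #1 (n=4, z=11) records B1=T, B1=F, B2=F, B4=T, B5=E, B7=T, B8=T, B9=F, B11=T
run #2 (n=11, z=9) records B1=T, B1=F, B2=T, B3=T, B7=F, B8=T, B9=T, B10=T
run #3 (n=12, z=7) records B1=T, B1=F, B2=T, B3=T, B7=F, B8=F, B9=T, B10=T
run #4 (n=5, z=11) records B1=T, B1=F, B2=T, B3=T, B7=T, B8=T, B9=F, B11=T
run #5 (n=9, z=7) records B1=T, B1=F, B2=T, B3=T, B7=F, B8=F, B9=T, B10=T
run #6 (n=4, z=7) records B1=T, B1=F, B2=F, B4=F, B5=E, B6=T, B7=T, B8=F, B9=F, B11=T
run #7 (n=4, z=5) records B1=T, B1=F, B2=F, B4=F, B5=E, B6=T, B7=T, B8=F, B9=F, B11=T
run #8 (n=3, z=5) records B1=T, B1=F, B2=T, B3=T, B7=T, B8=F, B9=F, B11=F, B12=T
run #9 (n=11, z=10) records B1=T, B1=F, B2=T, B3=T, B7=F, B8=T, B9=T, B10=T
together the pool reaches 19 outcomes: B1=T, B1=F, B2=T, B2=F, B3=T, B4=T, B4=F, B5=E, B6=T, B7=T, B7=F, B8=T, B8=F, B9=T, B9=F, B10=T, B11=T, B11=F, B12=T
checked all size-1 subsets: none covers 19 outcomes (max 10/19)
checked all size-2 subsets: none covers 19 outcomes (max 16/19)
checked all size-3 subsets: none covers 19 outcomes (max 18/19)
inputs {1, 2, 6, 8} (size 4) cover everything; no size-4 subset with a lexicographically smaller index list covers all 19

Answer: 1, 2, 6, 8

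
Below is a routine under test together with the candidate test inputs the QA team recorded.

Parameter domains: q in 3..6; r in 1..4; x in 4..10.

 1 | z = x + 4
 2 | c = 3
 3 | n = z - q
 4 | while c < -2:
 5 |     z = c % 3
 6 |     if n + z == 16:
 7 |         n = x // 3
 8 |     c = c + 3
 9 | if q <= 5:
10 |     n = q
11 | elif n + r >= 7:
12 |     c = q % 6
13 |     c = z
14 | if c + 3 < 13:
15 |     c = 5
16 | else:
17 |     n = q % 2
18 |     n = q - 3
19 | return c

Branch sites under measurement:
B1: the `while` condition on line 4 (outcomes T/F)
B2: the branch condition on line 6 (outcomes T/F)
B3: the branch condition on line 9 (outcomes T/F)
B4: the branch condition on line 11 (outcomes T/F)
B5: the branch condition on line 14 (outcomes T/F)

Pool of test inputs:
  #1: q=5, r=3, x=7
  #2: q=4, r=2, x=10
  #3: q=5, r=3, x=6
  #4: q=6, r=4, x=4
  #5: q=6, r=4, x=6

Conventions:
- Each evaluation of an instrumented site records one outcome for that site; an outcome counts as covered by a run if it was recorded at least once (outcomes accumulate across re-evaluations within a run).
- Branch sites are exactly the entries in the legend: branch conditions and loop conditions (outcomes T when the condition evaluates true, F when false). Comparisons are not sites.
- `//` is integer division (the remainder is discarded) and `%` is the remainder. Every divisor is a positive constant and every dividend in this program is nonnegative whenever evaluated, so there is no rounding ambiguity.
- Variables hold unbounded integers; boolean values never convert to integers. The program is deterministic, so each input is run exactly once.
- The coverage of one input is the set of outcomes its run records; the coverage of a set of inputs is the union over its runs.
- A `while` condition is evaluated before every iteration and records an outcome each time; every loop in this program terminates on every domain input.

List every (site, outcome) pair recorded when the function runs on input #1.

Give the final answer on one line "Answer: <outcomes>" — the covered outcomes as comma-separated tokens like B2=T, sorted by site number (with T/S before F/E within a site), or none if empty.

Running input #1 (q=5, r=3, x=7), event by event:
  B1->F, B3->T, B5->T
as a set, this run covers: B1=F, B3=T, B5=T

Answer: B1=F, B3=T, B5=T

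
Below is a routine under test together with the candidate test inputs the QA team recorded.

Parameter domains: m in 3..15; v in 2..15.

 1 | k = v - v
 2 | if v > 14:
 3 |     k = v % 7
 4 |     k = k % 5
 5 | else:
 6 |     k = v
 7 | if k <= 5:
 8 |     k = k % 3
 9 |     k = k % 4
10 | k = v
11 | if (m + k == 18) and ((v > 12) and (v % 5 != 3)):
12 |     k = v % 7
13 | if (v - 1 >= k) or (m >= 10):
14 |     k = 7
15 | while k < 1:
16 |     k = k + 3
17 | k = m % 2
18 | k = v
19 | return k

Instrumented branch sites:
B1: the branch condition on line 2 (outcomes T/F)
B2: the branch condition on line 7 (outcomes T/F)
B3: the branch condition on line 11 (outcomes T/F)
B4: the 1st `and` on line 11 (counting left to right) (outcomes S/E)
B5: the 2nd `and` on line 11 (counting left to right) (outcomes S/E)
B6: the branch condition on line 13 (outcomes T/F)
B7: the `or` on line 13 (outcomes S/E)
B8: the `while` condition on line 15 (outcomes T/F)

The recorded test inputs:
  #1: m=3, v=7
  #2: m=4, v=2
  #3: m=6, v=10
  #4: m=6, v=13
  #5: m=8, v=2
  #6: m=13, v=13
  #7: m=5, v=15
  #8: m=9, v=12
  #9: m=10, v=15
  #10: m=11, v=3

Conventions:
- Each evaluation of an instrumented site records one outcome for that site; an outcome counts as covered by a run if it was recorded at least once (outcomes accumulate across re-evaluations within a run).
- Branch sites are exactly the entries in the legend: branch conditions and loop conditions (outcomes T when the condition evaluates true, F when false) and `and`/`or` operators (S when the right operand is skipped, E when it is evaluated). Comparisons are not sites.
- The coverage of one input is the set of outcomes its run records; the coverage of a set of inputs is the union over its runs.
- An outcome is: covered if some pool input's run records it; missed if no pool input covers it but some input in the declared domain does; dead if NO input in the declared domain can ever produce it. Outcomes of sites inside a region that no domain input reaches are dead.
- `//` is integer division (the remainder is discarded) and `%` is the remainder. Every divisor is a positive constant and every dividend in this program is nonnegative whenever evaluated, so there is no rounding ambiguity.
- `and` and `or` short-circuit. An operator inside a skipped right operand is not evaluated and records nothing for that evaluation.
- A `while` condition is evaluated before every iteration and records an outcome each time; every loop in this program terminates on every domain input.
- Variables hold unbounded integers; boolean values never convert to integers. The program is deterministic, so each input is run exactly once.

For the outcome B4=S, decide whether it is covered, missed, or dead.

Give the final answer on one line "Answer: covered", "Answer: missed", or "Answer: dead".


B4=S is recorded by pool input(s) 1, 2, 3, 4, 5, 6, 7, 8, 9, 10 -> covered
Answer: covered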